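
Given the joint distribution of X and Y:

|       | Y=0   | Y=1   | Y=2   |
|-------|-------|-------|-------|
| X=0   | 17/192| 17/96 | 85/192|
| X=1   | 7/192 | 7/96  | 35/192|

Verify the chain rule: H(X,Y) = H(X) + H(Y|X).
Left side:
H(X,Y) = -[(17/192)·log₂(17/192) + (17/96)·log₂(17/96) + (85/192)·log₂(85/192) + (7/192)·log₂(7/192) + (7/96)·log₂(7/96) + (35/192)·log₂(35/192)]
  = 0.3097 + 0.4423 + 0.5204 + 0.1742 + 0.2755 + 0.4476
  = 2.1697 bits

Right side:
Marginal P(X) (row sums):
  P(X=0) = 17/192 + 17/96 + 85/192 = 17/24
  P(X=1) = 7/192 + 7/96 + 35/192 = 7/24
H(X) = -[(17/24)·log₂(17/24) + (7/24)·log₂(7/24)]
  = 0.3524 + 0.5185
  = 0.8709 bits
H(Y|X) = -Σ P(X,Y)·log₂ P(Y|X), where P(Y|X) = P(X,Y) / P(X)
  (X=0,Y=0): P(Y|X) = (17/192)/(17/24) = 1/8;  -(17/192)·log₂(1/8) = 0.2656
  (X=0,Y=1): P(Y|X) = (17/96)/(17/24) = 1/4;  -(17/96)·log₂(1/4) = 0.3542
  (X=0,Y=2): P(Y|X) = (85/192)/(17/24) = 5/8;  -(85/192)·log₂(5/8) = 0.3002
  (X=1,Y=0): P(Y|X) = (7/192)/(7/24) = 1/8;  -(7/192)·log₂(1/8) = 0.1094
  (X=1,Y=1): P(Y|X) = (7/96)/(7/24) = 1/4;  -(7/96)·log₂(1/4) = 0.1458
  (X=1,Y=2): P(Y|X) = (35/192)/(7/24) = 5/8;  -(35/192)·log₂(5/8) = 0.1236
H(Y|X) = 0.2656 + 0.3542 + 0.3002 + 0.1094 + 0.1458 + 0.1236
  = 1.2988 bits
H(X) + H(Y|X) = 0.8709 + 1.2988 = 2.1697 bits

Both sides equal 2.1697 bits, so the chain rule holds ✓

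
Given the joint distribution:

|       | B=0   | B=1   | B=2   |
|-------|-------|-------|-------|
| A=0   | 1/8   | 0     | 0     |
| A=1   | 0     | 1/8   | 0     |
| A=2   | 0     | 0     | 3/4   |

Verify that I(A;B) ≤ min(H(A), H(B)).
Marginal P(A) (row sums):
  P(A=0) = 1/8 + 0 + 0 = 1/8
  P(A=1) = 0 + 1/8 + 0 = 1/8
  P(A=2) = 0 + 0 + 3/4 = 3/4
Marginal P(B) (column sums):
  P(B=0) = 1/8 + 0 + 0 = 1/8
  P(B=1) = 0 + 1/8 + 0 = 1/8
  P(B=2) = 0 + 0 + 3/4 = 3/4

H(A) = -[(1/8)·log₂(1/8) + (1/8)·log₂(1/8) + (3/4)·log₂(3/4)]
  = 0.3750 + 0.3750 + 0.3113
  = 1.0613 bits
H(B) = -[(1/8)·log₂(1/8) + (1/8)·log₂(1/8) + (3/4)·log₂(3/4)]
  = 0.3750 + 0.3750 + 0.3113
  = 1.0613 bits
H(A,B) = -[(1/8)·log₂(1/8) + (1/8)·log₂(1/8) + (3/4)·log₂(3/4)]
  = 0.3750 + 0.3750 + 0.3113
  = 1.0613 bits

I(A;B) = H(A) + H(B) - H(A,B)
  = 1.0613 + 1.0613 - 1.0613
  = 1.0613 bits

min(H(A), H(B)) = min(1.0613, 1.0613) = 1.0613 bits
Since 1.0613 ≤ 1.0613, the bound is satisfied ✓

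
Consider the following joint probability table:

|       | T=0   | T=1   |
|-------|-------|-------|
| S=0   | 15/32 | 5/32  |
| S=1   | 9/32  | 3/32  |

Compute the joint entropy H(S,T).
H(S,T) = -Σ P(S,T) log₂ P(S,T), summed over the non-zero cells:
H(S,T) = -[(15/32)·log₂(15/32) + (5/32)·log₂(5/32) + (9/32)·log₂(9/32) + (3/32)·log₂(3/32)]
  = 0.5124 + 0.4184 + 0.5147 + 0.3202
  = 1.7657 bits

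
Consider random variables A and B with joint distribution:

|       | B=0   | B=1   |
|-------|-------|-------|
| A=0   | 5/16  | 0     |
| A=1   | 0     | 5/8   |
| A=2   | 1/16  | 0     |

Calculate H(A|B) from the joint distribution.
Marginal P(B) (column sums):
  P(B=0) = 5/16 + 0 + 1/16 = 3/8
  P(B=1) = 0 + 5/8 + 0 = 5/8

H(A|B) = -Σ P(A,B)·log₂ P(A|B), where P(A|B) = P(A,B) / P(B)
  (cells with P(A,B) = 0 contribute 0)
  (A=0,B=0): P(A|B) = (5/16)/(3/8) = 5/6;  -(5/16)·log₂(5/6) = 0.0822
  (A=1,B=1): P(A|B) = (5/8)/(5/8) = 1;  -(5/8)·log₂(1) = 0.0000
  (A=2,B=0): P(A|B) = (1/16)/(3/8) = 1/6;  -(1/16)·log₂(1/6) = 0.1616
H(A|B) = 0.0822 + 0.0000 + 0.1616
  = 0.2438 bits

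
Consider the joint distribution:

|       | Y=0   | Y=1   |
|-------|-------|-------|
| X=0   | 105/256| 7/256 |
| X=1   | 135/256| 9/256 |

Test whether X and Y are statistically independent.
Marginal P(X) (row sums):
  P(X=0) = 105/256 + 7/256 = 7/16
  P(X=1) = 135/256 + 9/256 = 9/16
Marginal P(Y) (column sums):
  P(Y=0) = 105/256 + 135/256 = 15/16
  P(Y=1) = 7/256 + 9/256 = 1/16

X and Y are independent iff P(X=i,Y=j) = P(X=i)·P(Y=j) for every cell.
  P(X=0)·P(Y=0) = 7/16 × 15/16 = 105/256 = P(X=0,Y=0) ✓
  P(X=0)·P(Y=1) = 7/16 × 1/16 = 7/256 = P(X=0,Y=1) ✓
  P(X=1)·P(Y=0) = 9/16 × 15/16 = 135/256 = P(X=1,Y=0) ✓
  P(X=1)·P(Y=1) = 9/16 × 1/16 = 9/256 = P(X=1,Y=1) ✓

Yes, X and Y are independent: every cell factors, so I(X;Y) = 0 bits.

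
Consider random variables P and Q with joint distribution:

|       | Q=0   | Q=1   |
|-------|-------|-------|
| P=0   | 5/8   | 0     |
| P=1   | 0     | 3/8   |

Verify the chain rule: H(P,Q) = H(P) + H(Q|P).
Left side:
H(P,Q) = -[(5/8)·log₂(5/8) + (3/8)·log₂(3/8)]
  = 0.4238 + 0.5306
  = 0.9544 bits

Right side:
Marginal P(P) (row sums):
  P(P=0) = 5/8 + 0 = 5/8
  P(P=1) = 0 + 3/8 = 3/8
H(P) = -[(5/8)·log₂(5/8) + (3/8)·log₂(3/8)]
  = 0.4238 + 0.5306
  = 0.9544 bits
H(Q|P) = -Σ P(P,Q)·log₂ P(Q|P), where P(Q|P) = P(P,Q) / P(P)
  (cells with P(P,Q) = 0 contribute 0)
  (P=0,Q=0): P(Q|P) = (5/8)/(5/8) = 1;  -(5/8)·log₂(1) = 0.0000
  (P=1,Q=1): P(Q|P) = (3/8)/(3/8) = 1;  -(3/8)·log₂(1) = 0.0000
H(Q|P) = 0.0000 + 0.0000
  = 0.0000 bits
H(P) + H(Q|P) = 0.9544 + 0.0000 = 0.9544 bits

Both sides equal 0.9544 bits, so the chain rule holds ✓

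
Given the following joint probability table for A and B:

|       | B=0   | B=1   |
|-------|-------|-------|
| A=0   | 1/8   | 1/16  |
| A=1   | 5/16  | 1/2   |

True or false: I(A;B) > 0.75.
Marginal P(A) (row sums):
  P(A=0) = 1/8 + 1/16 = 3/16
  P(A=1) = 5/16 + 1/2 = 13/16
Marginal P(B) (column sums):
  P(B=0) = 1/8 + 5/16 = 7/16
  P(B=1) = 1/16 + 1/2 = 9/16

H(A) = -[(3/16)·log₂(3/16) + (13/16)·log₂(13/16)]
  = 0.4528 + 0.2434
  = 0.6962 bits
H(B) = -[(7/16)·log₂(7/16) + (9/16)·log₂(9/16)]
  = 0.5218 + 0.4669
  = 0.9887 bits
H(A,B) = -[(1/8)·log₂(1/8) + (1/16)·log₂(1/16) + (5/16)·log₂(5/16) + (1/2)·log₂(1/2)]
  = 0.3750 + 0.2500 + 0.5244 + 0.5000
  = 1.6494 bits

I(A;B) = H(A) + H(B) - H(A,B)
  = 0.6962 + 0.9887 - 1.6494
  = 0.0355 bits

False. I(A;B) = 0.0355 bits, which is ≤ 0.75 bits.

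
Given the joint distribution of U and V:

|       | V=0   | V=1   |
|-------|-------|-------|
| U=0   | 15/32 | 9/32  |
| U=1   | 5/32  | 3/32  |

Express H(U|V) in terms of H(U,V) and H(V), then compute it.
H(U|V) = H(U,V) - H(V)

Marginal P(V) (column sums):
  P(V=0) = 15/32 + 5/32 = 5/8
  P(V=1) = 9/32 + 3/32 = 3/8

H(U,V) = -[(15/32)·log₂(15/32) + (9/32)·log₂(9/32) + (5/32)·log₂(5/32) + (3/32)·log₂(3/32)]
  = 0.5124 + 0.5147 + 0.4184 + 0.3202
  = 1.7657 bits
H(V) = -[(5/8)·log₂(5/8) + (3/8)·log₂(3/8)]
  = 0.4238 + 0.5306
  = 0.9544 bits

H(U|V) = 1.7657 - 0.9544 = 0.8113 bits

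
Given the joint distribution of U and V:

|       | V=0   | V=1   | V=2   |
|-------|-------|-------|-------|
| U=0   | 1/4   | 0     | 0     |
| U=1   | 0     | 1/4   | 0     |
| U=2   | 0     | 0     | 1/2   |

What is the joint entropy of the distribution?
H(U,V) = -Σ P(U,V) log₂ P(U,V), summed over the non-zero cells:
H(U,V) = -[(1/4)·log₂(1/4) + (1/4)·log₂(1/4) + (1/2)·log₂(1/2)]
  = 0.5000 + 0.5000 + 0.5000
  = 1.5000 bits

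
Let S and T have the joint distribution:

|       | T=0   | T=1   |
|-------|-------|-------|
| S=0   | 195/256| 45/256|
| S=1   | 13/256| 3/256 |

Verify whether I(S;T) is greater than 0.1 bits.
Marginal P(S) (row sums):
  P(S=0) = 195/256 + 45/256 = 15/16
  P(S=1) = 13/256 + 3/256 = 1/16
Marginal P(T) (column sums):
  P(T=0) = 195/256 + 13/256 = 13/16
  P(T=1) = 45/256 + 3/256 = 3/16

H(S) = -[(15/16)·log₂(15/16) + (1/16)·log₂(1/16)]
  = 0.0873 + 0.2500
  = 0.3373 bits
H(T) = -[(13/16)·log₂(13/16) + (3/16)·log₂(3/16)]
  = 0.2434 + 0.4528
  = 0.6962 bits
H(S,T) = -[(195/256)·log₂(195/256) + (45/256)·log₂(45/256) + (13/256)·log₂(13/256) + (3/256)·log₂(3/256)]
  = 0.2991 + 0.4409 + 0.2183 + 0.0752
  = 1.0335 bits

I(S;T) = H(S) + H(T) - H(S,T)
  = 0.3373 + 0.6962 - 1.0335
  = 0.0000 bits

No. I(S;T) = 0.0000 bits, which is ≤ 0.1 bits.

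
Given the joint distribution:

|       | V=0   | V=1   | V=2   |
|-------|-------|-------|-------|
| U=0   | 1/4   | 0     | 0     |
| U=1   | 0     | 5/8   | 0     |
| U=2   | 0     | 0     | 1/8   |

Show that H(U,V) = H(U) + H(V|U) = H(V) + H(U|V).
Marginal P(U) (row sums):
  P(U=0) = 1/4 + 0 + 0 = 1/4
  P(U=1) = 0 + 5/8 + 0 = 5/8
  P(U=2) = 0 + 0 + 1/8 = 1/8
Marginal P(V) (column sums):
  P(V=0) = 1/4 + 0 + 0 = 1/4
  P(V=1) = 0 + 5/8 + 0 = 5/8
  P(V=2) = 0 + 0 + 1/8 = 1/8

Decomposition 1: H(U) + H(V|U)
H(U) = -[(1/4)·log₂(1/4) + (5/8)·log₂(5/8) + (1/8)·log₂(1/8)]
  = 0.5000 + 0.4238 + 0.3750
  = 1.2988 bits
H(V|U) = -Σ P(U,V)·log₂ P(V|U), where P(V|U) = P(U,V) / P(U)
  (cells with P(U,V) = 0 contribute 0)
  (U=0,V=0): P(V|U) = (1/4)/(1/4) = 1;  -(1/4)·log₂(1) = 0.0000
  (U=1,V=1): P(V|U) = (5/8)/(5/8) = 1;  -(5/8)·log₂(1) = 0.0000
  (U=2,V=2): P(V|U) = (1/8)/(1/8) = 1;  -(1/8)·log₂(1) = 0.0000
H(V|U) = 0.0000 + 0.0000 + 0.0000
  = 0.0000 bits
H(U) + H(V|U) = 1.2988 + 0.0000 = 1.2988 bits

Decomposition 2: H(V) + H(U|V)
H(V) = -[(1/4)·log₂(1/4) + (5/8)·log₂(5/8) + (1/8)·log₂(1/8)]
  = 0.5000 + 0.4238 + 0.3750
  = 1.2988 bits
H(U|V) = -Σ P(U,V)·log₂ P(U|V), where P(U|V) = P(U,V) / P(V)
  (cells with P(U,V) = 0 contribute 0)
  (U=0,V=0): P(U|V) = (1/4)/(1/4) = 1;  -(1/4)·log₂(1) = 0.0000
  (U=1,V=1): P(U|V) = (5/8)/(5/8) = 1;  -(5/8)·log₂(1) = 0.0000
  (U=2,V=2): P(U|V) = (1/8)/(1/8) = 1;  -(1/8)·log₂(1) = 0.0000
H(U|V) = 0.0000 + 0.0000 + 0.0000
  = 0.0000 bits
H(V) + H(U|V) = 1.2988 + 0.0000 = 1.2988 bits

Direct computation of the joint entropy:
H(U,V) = -[(1/4)·log₂(1/4) + (5/8)·log₂(5/8) + (1/8)·log₂(1/8)]
  = 0.5000 + 0.4238 + 0.3750
  = 1.2988 bits

All three agree: H(U,V) = 1.2988 bits ✓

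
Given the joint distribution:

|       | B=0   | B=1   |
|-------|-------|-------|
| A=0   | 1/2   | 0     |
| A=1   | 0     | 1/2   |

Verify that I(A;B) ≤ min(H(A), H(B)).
Marginal P(A) (row sums):
  P(A=0) = 1/2 + 0 = 1/2
  P(A=1) = 0 + 1/2 = 1/2
Marginal P(B) (column sums):
  P(B=0) = 1/2 + 0 = 1/2
  P(B=1) = 0 + 1/2 = 1/2

H(A) = -[(1/2)·log₂(1/2) + (1/2)·log₂(1/2)]
  = 0.5000 + 0.5000
  = 1.0000 bits
H(B) = -[(1/2)·log₂(1/2) + (1/2)·log₂(1/2)]
  = 0.5000 + 0.5000
  = 1.0000 bits
H(A,B) = -[(1/2)·log₂(1/2) + (1/2)·log₂(1/2)]
  = 0.5000 + 0.5000
  = 1.0000 bits

I(A;B) = H(A) + H(B) - H(A,B)
  = 1.0000 + 1.0000 - 1.0000
  = 1.0000 bits

min(H(A), H(B)) = min(1.0000, 1.0000) = 1.0000 bits
Since 1.0000 ≤ 1.0000, the bound is satisfied ✓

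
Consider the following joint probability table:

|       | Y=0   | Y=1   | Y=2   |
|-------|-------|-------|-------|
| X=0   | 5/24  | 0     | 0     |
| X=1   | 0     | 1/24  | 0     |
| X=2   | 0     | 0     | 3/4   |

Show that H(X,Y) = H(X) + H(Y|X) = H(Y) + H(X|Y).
Marginal P(X) (row sums):
  P(X=0) = 5/24 + 0 + 0 = 5/24
  P(X=1) = 0 + 1/24 + 0 = 1/24
  P(X=2) = 0 + 0 + 3/4 = 3/4
Marginal P(Y) (column sums):
  P(Y=0) = 5/24 + 0 + 0 = 5/24
  P(Y=1) = 0 + 1/24 + 0 = 1/24
  P(Y=2) = 0 + 0 + 3/4 = 3/4

Decomposition 1: H(X) + H(Y|X)
H(X) = -[(5/24)·log₂(5/24) + (1/24)·log₂(1/24) + (3/4)·log₂(3/4)]
  = 0.4715 + 0.1910 + 0.3113
  = 0.9738 bits
H(Y|X) = -Σ P(X,Y)·log₂ P(Y|X), where P(Y|X) = P(X,Y) / P(X)
  (cells with P(X,Y) = 0 contribute 0)
  (X=0,Y=0): P(Y|X) = (5/24)/(5/24) = 1;  -(5/24)·log₂(1) = 0.0000
  (X=1,Y=1): P(Y|X) = (1/24)/(1/24) = 1;  -(1/24)·log₂(1) = 0.0000
  (X=2,Y=2): P(Y|X) = (3/4)/(3/4) = 1;  -(3/4)·log₂(1) = 0.0000
H(Y|X) = 0.0000 + 0.0000 + 0.0000
  = 0.0000 bits
H(X) + H(Y|X) = 0.9738 + 0.0000 = 0.9738 bits

Decomposition 2: H(Y) + H(X|Y)
H(Y) = -[(5/24)·log₂(5/24) + (1/24)·log₂(1/24) + (3/4)·log₂(3/4)]
  = 0.4715 + 0.1910 + 0.3113
  = 0.9738 bits
H(X|Y) = -Σ P(X,Y)·log₂ P(X|Y), where P(X|Y) = P(X,Y) / P(Y)
  (cells with P(X,Y) = 0 contribute 0)
  (X=0,Y=0): P(X|Y) = (5/24)/(5/24) = 1;  -(5/24)·log₂(1) = 0.0000
  (X=1,Y=1): P(X|Y) = (1/24)/(1/24) = 1;  -(1/24)·log₂(1) = 0.0000
  (X=2,Y=2): P(X|Y) = (3/4)/(3/4) = 1;  -(3/4)·log₂(1) = 0.0000
H(X|Y) = 0.0000 + 0.0000 + 0.0000
  = 0.0000 bits
H(Y) + H(X|Y) = 0.9738 + 0.0000 = 0.9738 bits

Direct computation of the joint entropy:
H(X,Y) = -[(5/24)·log₂(5/24) + (1/24)·log₂(1/24) + (3/4)·log₂(3/4)]
  = 0.4715 + 0.1910 + 0.3113
  = 0.9738 bits

All three agree: H(X,Y) = 0.9738 bits ✓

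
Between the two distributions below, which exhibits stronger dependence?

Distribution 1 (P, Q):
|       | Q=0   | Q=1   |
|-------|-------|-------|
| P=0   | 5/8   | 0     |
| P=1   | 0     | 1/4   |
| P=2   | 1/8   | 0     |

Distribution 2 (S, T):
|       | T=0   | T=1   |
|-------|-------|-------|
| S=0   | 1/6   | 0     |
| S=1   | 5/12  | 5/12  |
Distribution 1 (P, Q):
Marginal P(P) (row sums):
  P(P=0) = 5/8 + 0 = 5/8
  P(P=1) = 0 + 1/4 = 1/4
  P(P=2) = 1/8 + 0 = 1/8
Marginal P(Q) (column sums):
  P(Q=0) = 5/8 + 0 + 1/8 = 3/4
  P(Q=1) = 0 + 1/4 + 0 = 1/4

H(P) = -[(5/8)·log₂(5/8) + (1/4)·log₂(1/4) + (1/8)·log₂(1/8)]
  = 0.4238 + 0.5000 + 0.3750
  = 1.2988 bits
H(Q) = -[(3/4)·log₂(3/4) + (1/4)·log₂(1/4)]
  = 0.3113 + 0.5000
  = 0.8113 bits
H(P,Q) = -[(5/8)·log₂(5/8) + (1/4)·log₂(1/4) + (1/8)·log₂(1/8)]
  = 0.4238 + 0.5000 + 0.3750
  = 1.2988 bits

I(P;Q) = H(P) + H(Q) - H(P,Q)
  = 1.2988 + 0.8113 - 1.2988
  = 0.8113 bits

Distribution 2 (S, T):
Marginal P(S) (row sums):
  P(S=0) = 1/6 + 0 = 1/6
  P(S=1) = 5/12 + 5/12 = 5/6
Marginal P(T) (column sums):
  P(T=0) = 1/6 + 5/12 = 7/12
  P(T=1) = 0 + 5/12 = 5/12

H(S) = -[(1/6)·log₂(1/6) + (5/6)·log₂(5/6)]
  = 0.4308 + 0.2192
  = 0.6500 bits
H(T) = -[(7/12)·log₂(7/12) + (5/12)·log₂(5/12)]
  = 0.4536 + 0.5263
  = 0.9799 bits
H(S,T) = -[(1/6)·log₂(1/6) + (5/12)·log₂(5/12) + (5/12)·log₂(5/12)]
  = 0.4308 + 0.5263 + 0.5263
  = 1.4834 bits

I(S;T) = H(S) + H(T) - H(S,T)
  = 0.6500 + 0.9799 - 1.4834
  = 0.1465 bits

I(P;Q) = 0.8113 bits > I(S;T) = 0.1465 bits, so (P, Q) has the higher mutual information (stronger dependence).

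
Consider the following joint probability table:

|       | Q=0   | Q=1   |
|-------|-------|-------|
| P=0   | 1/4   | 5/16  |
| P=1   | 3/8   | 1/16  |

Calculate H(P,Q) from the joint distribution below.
H(P,Q) = -Σ P(P,Q) log₂ P(P,Q), summed over the non-zero cells:
H(P,Q) = -[(1/4)·log₂(1/4) + (5/16)·log₂(5/16) + (3/8)·log₂(3/8) + (1/16)·log₂(1/16)]
  = 0.5000 + 0.5244 + 0.5306 + 0.2500
  = 1.8050 bits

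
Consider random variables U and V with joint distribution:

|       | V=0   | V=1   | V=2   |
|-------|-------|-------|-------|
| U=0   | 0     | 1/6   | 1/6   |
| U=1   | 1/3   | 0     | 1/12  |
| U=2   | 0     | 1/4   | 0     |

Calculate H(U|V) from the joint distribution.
Marginal P(V) (column sums):
  P(V=0) = 0 + 1/3 + 0 = 1/3
  P(V=1) = 1/6 + 0 + 1/4 = 5/12
  P(V=2) = 1/6 + 1/12 + 0 = 1/4

H(U|V) = -Σ P(U,V)·log₂ P(U|V), where P(U|V) = P(U,V) / P(V)
  (cells with P(U,V) = 0 contribute 0)
  (U=0,V=1): P(U|V) = (1/6)/(5/12) = 2/5;  -(1/6)·log₂(2/5) = 0.2203
  (U=0,V=2): P(U|V) = (1/6)/(1/4) = 2/3;  -(1/6)·log₂(2/3) = 0.0975
  (U=1,V=0): P(U|V) = (1/3)/(1/3) = 1;  -(1/3)·log₂(1) = 0.0000
  (U=1,V=2): P(U|V) = (1/12)/(1/4) = 1/3;  -(1/12)·log₂(1/3) = 0.1321
  (U=2,V=1): P(U|V) = (1/4)/(5/12) = 3/5;  -(1/4)·log₂(3/5) = 0.1842
H(U|V) = 0.2203 + 0.0975 + 0.0000 + 0.1321 + 0.1842
  = 0.6341 bits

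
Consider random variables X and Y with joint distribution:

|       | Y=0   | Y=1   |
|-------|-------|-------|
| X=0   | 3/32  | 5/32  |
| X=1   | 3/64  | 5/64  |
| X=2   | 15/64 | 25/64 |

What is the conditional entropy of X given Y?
Marginal P(Y) (column sums):
  P(Y=0) = 3/32 + 3/64 + 15/64 = 3/8
  P(Y=1) = 5/32 + 5/64 + 25/64 = 5/8

H(X|Y) = -Σ P(X,Y)·log₂ P(X|Y), where P(X|Y) = P(X,Y) / P(Y)
  (X=0,Y=0): P(X|Y) = (3/32)/(3/8) = 1/4;  -(3/32)·log₂(1/4) = 0.1875
  (X=0,Y=1): P(X|Y) = (5/32)/(5/8) = 1/4;  -(5/32)·log₂(1/4) = 0.3125
  (X=1,Y=0): P(X|Y) = (3/64)/(3/8) = 1/8;  -(3/64)·log₂(1/8) = 0.1406
  (X=1,Y=1): P(X|Y) = (5/64)/(5/8) = 1/8;  -(5/64)·log₂(1/8) = 0.2344
  (X=2,Y=0): P(X|Y) = (15/64)/(3/8) = 5/8;  -(15/64)·log₂(5/8) = 0.1589
  (X=2,Y=1): P(X|Y) = (25/64)/(5/8) = 5/8;  -(25/64)·log₂(5/8) = 0.2649
H(X|Y) = 0.1875 + 0.3125 + 0.1406 + 0.2344 + 0.1589 + 0.2649
  = 1.2988 bits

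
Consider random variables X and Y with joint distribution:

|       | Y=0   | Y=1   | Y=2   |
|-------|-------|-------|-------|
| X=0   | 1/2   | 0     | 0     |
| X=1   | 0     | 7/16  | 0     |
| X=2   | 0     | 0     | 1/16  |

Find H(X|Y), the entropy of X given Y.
Marginal P(Y) (column sums):
  P(Y=0) = 1/2 + 0 + 0 = 1/2
  P(Y=1) = 0 + 7/16 + 0 = 7/16
  P(Y=2) = 0 + 0 + 1/16 = 1/16

H(X|Y) = -Σ P(X,Y)·log₂ P(X|Y), where P(X|Y) = P(X,Y) / P(Y)
  (cells with P(X,Y) = 0 contribute 0)
  (X=0,Y=0): P(X|Y) = (1/2)/(1/2) = 1;  -(1/2)·log₂(1) = 0.0000
  (X=1,Y=1): P(X|Y) = (7/16)/(7/16) = 1;  -(7/16)·log₂(1) = 0.0000
  (X=2,Y=2): P(X|Y) = (1/16)/(1/16) = 1;  -(1/16)·log₂(1) = 0.0000
H(X|Y) = 0.0000 + 0.0000 + 0.0000
  = 0.0000 bits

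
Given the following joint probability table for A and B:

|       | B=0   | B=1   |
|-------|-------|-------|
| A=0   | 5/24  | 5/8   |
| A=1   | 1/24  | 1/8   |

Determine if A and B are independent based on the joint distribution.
Marginal P(A) (row sums):
  P(A=0) = 5/24 + 5/8 = 5/6
  P(A=1) = 1/24 + 1/8 = 1/6
Marginal P(B) (column sums):
  P(B=0) = 5/24 + 1/24 = 1/4
  P(B=1) = 5/8 + 1/8 = 3/4

A and B are independent iff P(A=i,B=j) = P(A=i)·P(B=j) for every cell.
  P(A=0)·P(B=0) = 5/6 × 1/4 = 5/24 = P(A=0,B=0) ✓
  P(A=0)·P(B=1) = 5/6 × 3/4 = 5/8 = P(A=0,B=1) ✓
  P(A=1)·P(B=0) = 1/6 × 1/4 = 1/24 = P(A=1,B=0) ✓
  P(A=1)·P(B=1) = 1/6 × 3/4 = 1/8 = P(A=1,B=1) ✓

Yes, A and B are independent: every cell factors, so I(A;B) = 0 bits.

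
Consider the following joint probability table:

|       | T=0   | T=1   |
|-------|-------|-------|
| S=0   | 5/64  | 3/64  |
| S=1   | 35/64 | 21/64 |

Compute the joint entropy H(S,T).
H(S,T) = -Σ P(S,T) log₂ P(S,T), summed over the non-zero cells:
H(S,T) = -[(5/64)·log₂(5/64) + (3/64)·log₂(3/64) + (35/64)·log₂(35/64) + (21/64)·log₂(21/64)]
  = 0.2873 + 0.2070 + 0.4762 + 0.5275
  = 1.4980 bits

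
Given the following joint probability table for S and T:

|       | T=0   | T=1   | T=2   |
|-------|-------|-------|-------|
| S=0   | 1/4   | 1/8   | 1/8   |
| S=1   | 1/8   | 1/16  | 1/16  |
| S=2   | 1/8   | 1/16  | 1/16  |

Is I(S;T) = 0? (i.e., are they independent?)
Marginal P(S) (row sums):
  P(S=0) = 1/4 + 1/8 + 1/8 = 1/2
  P(S=1) = 1/8 + 1/16 + 1/16 = 1/4
  P(S=2) = 1/8 + 1/16 + 1/16 = 1/4
Marginal P(T) (column sums):
  P(T=0) = 1/4 + 1/8 + 1/8 = 1/2
  P(T=1) = 1/8 + 1/16 + 1/16 = 1/4
  P(T=2) = 1/8 + 1/16 + 1/16 = 1/4

S and T are independent iff P(S=i,T=j) = P(S=i)·P(T=j) for every cell.
  P(S=0)·P(T=0) = 1/2 × 1/2 = 1/4 = P(S=0,T=0) ✓
  P(S=0)·P(T=1) = 1/2 × 1/4 = 1/8 = P(S=0,T=1) ✓
  P(S=0)·P(T=2) = 1/2 × 1/4 = 1/8 = P(S=0,T=2) ✓
  P(S=1)·P(T=0) = 1/4 × 1/2 = 1/8 = P(S=1,T=0) ✓
  P(S=1)·P(T=1) = 1/4 × 1/4 = 1/16 = P(S=1,T=1) ✓
  P(S=1)·P(T=2) = 1/4 × 1/4 = 1/16 = P(S=1,T=2) ✓
  P(S=2)·P(T=0) = 1/4 × 1/2 = 1/8 = P(S=2,T=0) ✓
  P(S=2)·P(T=1) = 1/4 × 1/4 = 1/16 = P(S=2,T=1) ✓
  P(S=2)·P(T=2) = 1/4 × 1/4 = 1/16 = P(S=2,T=2) ✓

Yes, S and T are independent: every cell factors, so I(S;T) = 0 bits.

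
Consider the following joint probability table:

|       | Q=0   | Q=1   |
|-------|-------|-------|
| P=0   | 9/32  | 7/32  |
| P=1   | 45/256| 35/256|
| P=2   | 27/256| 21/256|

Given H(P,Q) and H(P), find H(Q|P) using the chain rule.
From the chain rule: H(P,Q) = H(P) + H(Q|P)
Therefore: H(Q|P) = H(P,Q) - H(P)

H(P,Q) = -[(9/32)·log₂(9/32) + (7/32)·log₂(7/32) + (45/256)·log₂(45/256) + (35/256)·log₂(35/256) + (27/256)·log₂(27/256) + (21/256)·log₂(21/256)]
  = 0.5147 + 0.4796 + 0.4409 + 0.3925 + 0.3423 + 0.2959
  = 2.4659 bits
Marginal P(P) (row sums):
  P(P=0) = 9/32 + 7/32 = 1/2
  P(P=1) = 45/256 + 35/256 = 5/16
  P(P=2) = 27/256 + 21/256 = 3/16
H(P) = -[(1/2)·log₂(1/2) + (5/16)·log₂(5/16) + (3/16)·log₂(3/16)]
  = 0.5000 + 0.5244 + 0.4528
  = 1.4772 bits

H(Q|P) = 2.4659 - 1.4772 = 0.9887 bits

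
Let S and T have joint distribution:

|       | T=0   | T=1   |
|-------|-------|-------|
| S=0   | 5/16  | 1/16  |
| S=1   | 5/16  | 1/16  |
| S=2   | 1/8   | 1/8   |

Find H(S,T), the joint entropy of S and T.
H(S,T) = -Σ P(S,T) log₂ P(S,T), summed over the non-zero cells:
H(S,T) = -[(5/16)·log₂(5/16) + (1/16)·log₂(1/16) + (5/16)·log₂(5/16) + (1/16)·log₂(1/16) + (1/8)·log₂(1/8) + (1/8)·log₂(1/8)]
  = 0.5244 + 0.2500 + 0.5244 + 0.2500 + 0.3750 + 0.3750
  = 2.2988 bits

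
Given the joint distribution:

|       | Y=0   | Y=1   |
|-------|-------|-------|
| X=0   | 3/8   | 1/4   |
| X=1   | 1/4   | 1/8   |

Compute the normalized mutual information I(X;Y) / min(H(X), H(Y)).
Marginal P(X) (row sums):
  P(X=0) = 3/8 + 1/4 = 5/8
  P(X=1) = 1/4 + 1/8 = 3/8
Marginal P(Y) (column sums):
  P(Y=0) = 3/8 + 1/4 = 5/8
  P(Y=1) = 1/4 + 1/8 = 3/8

H(X) = -[(5/8)·log₂(5/8) + (3/8)·log₂(3/8)]
  = 0.4238 + 0.5306
  = 0.9544 bits
H(Y) = -[(5/8)·log₂(5/8) + (3/8)·log₂(3/8)]
  = 0.4238 + 0.5306
  = 0.9544 bits
H(X,Y) = -[(3/8)·log₂(3/8) + (1/4)·log₂(1/4) + (1/4)·log₂(1/4) + (1/8)·log₂(1/8)]
  = 0.5306 + 0.5000 + 0.5000 + 0.3750
  = 1.9056 bits

I(X;Y) = H(X) + H(Y) - H(X,Y)
  = 0.9544 + 0.9544 - 1.9056
  = 0.0032 bits

min(H(X), H(Y)) = min(0.9544, 0.9544) = 0.9544 bits
Normalized MI = 0.0032 / 0.9544 = 0.0034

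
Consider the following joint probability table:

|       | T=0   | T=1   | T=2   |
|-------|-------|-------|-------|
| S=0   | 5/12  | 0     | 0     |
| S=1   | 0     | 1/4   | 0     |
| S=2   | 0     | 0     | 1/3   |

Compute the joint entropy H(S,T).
H(S,T) = -Σ P(S,T) log₂ P(S,T), summed over the non-zero cells:
H(S,T) = -[(5/12)·log₂(5/12) + (1/4)·log₂(1/4) + (1/3)·log₂(1/3)]
  = 0.5263 + 0.5000 + 0.5283
  = 1.5546 bits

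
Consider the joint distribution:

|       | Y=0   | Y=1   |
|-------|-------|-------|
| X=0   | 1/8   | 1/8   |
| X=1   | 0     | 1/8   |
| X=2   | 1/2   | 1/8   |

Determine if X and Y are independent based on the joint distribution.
Marginal P(X) (row sums):
  P(X=0) = 1/8 + 1/8 = 1/4
  P(X=1) = 0 + 1/8 = 1/8
  P(X=2) = 1/2 + 1/8 = 5/8
Marginal P(Y) (column sums):
  P(Y=0) = 1/8 + 0 + 1/2 = 5/8
  P(Y=1) = 1/8 + 1/8 + 1/8 = 3/8

X and Y are independent iff P(X=i,Y=j) = P(X=i)·P(Y=j) for every cell.
  P(X=0)·P(Y=0) = 1/4 × 5/8 = 5/32, but P(X=0,Y=0) = 1/8 ✗

No, X and Y are not independent. Quantitatively, I(X;Y) > 0:

H(X) = -[(1/4)·log₂(1/4) + (1/8)·log₂(1/8) + (5/8)·log₂(5/8)]
  = 0.5000 + 0.3750 + 0.4238
  = 1.2988 bits
H(Y) = -[(5/8)·log₂(5/8) + (3/8)·log₂(3/8)]
  = 0.4238 + 0.5306
  = 0.9544 bits
H(X,Y) = -[(1/8)·log₂(1/8) + (1/8)·log₂(1/8) + (1/8)·log₂(1/8) + (1/2)·log₂(1/2) + (1/8)·log₂(1/8)]
  = 0.3750 + 0.3750 + 0.3750 + 0.5000 + 0.3750
  = 2.0000 bits
I(X;Y) = H(X) + H(Y) - H(X,Y) = 1.2988 + 0.9544 - 2.0000 = 0.2532 bits > 0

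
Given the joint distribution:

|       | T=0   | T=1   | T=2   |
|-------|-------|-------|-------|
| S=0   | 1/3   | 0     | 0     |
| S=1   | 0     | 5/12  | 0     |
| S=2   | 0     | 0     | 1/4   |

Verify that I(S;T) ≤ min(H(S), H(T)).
Marginal P(S) (row sums):
  P(S=0) = 1/3 + 0 + 0 = 1/3
  P(S=1) = 0 + 5/12 + 0 = 5/12
  P(S=2) = 0 + 0 + 1/4 = 1/4
Marginal P(T) (column sums):
  P(T=0) = 1/3 + 0 + 0 = 1/3
  P(T=1) = 0 + 5/12 + 0 = 5/12
  P(T=2) = 0 + 0 + 1/4 = 1/4

H(S) = -[(1/3)·log₂(1/3) + (5/12)·log₂(5/12) + (1/4)·log₂(1/4)]
  = 0.5283 + 0.5263 + 0.5000
  = 1.5546 bits
H(T) = -[(1/3)·log₂(1/3) + (5/12)·log₂(5/12) + (1/4)·log₂(1/4)]
  = 0.5283 + 0.5263 + 0.5000
  = 1.5546 bits
H(S,T) = -[(1/3)·log₂(1/3) + (5/12)·log₂(5/12) + (1/4)·log₂(1/4)]
  = 0.5283 + 0.5263 + 0.5000
  = 1.5546 bits

I(S;T) = H(S) + H(T) - H(S,T)
  = 1.5546 + 1.5546 - 1.5546
  = 1.5546 bits

min(H(S), H(T)) = min(1.5546, 1.5546) = 1.5546 bits
Since 1.5546 ≤ 1.5546, the bound is satisfied ✓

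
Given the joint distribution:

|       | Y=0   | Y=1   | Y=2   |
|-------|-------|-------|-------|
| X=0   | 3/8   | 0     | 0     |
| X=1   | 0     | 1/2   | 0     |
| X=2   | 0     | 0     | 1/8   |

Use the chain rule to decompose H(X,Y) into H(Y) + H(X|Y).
By the chain rule: H(X,Y) = H(Y) + H(X|Y)

Marginal P(Y) (column sums):
  P(Y=0) = 3/8 + 0 + 0 = 3/8
  P(Y=1) = 0 + 1/2 + 0 = 1/2
  P(Y=2) = 0 + 0 + 1/8 = 1/8
H(Y) = -[(3/8)·log₂(3/8) + (1/2)·log₂(1/2) + (1/8)·log₂(1/8)]
  = 0.5306 + 0.5000 + 0.3750
  = 1.4056 bits
H(X|Y) = -Σ P(X,Y)·log₂ P(X|Y), where P(X|Y) = P(X,Y) / P(Y)
  (cells with P(X,Y) = 0 contribute 0)
  (X=0,Y=0): P(X|Y) = (3/8)/(3/8) = 1;  -(3/8)·log₂(1) = 0.0000
  (X=1,Y=1): P(X|Y) = (1/2)/(1/2) = 1;  -(1/2)·log₂(1) = 0.0000
  (X=2,Y=2): P(X|Y) = (1/8)/(1/8) = 1;  -(1/8)·log₂(1) = 0.0000
H(X|Y) = 0.0000 + 0.0000 + 0.0000
  = 0.0000 bits

H(X,Y) = H(Y) + H(X|Y) = 1.4056 + 0.0000 = 1.4056 bits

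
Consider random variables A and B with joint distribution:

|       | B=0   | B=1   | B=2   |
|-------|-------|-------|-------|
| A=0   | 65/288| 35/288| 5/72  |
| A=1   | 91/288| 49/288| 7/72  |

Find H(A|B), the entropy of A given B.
Marginal P(B) (column sums):
  P(B=0) = 65/288 + 91/288 = 13/24
  P(B=1) = 35/288 + 49/288 = 7/24
  P(B=2) = 5/72 + 7/72 = 1/6

H(A|B) = -Σ P(A,B)·log₂ P(A|B), where P(A|B) = P(A,B) / P(B)
  (A=0,B=0): P(A|B) = (65/288)/(13/24) = 5/12;  -(65/288)·log₂(5/12) = 0.2851
  (A=0,B=1): P(A|B) = (35/288)/(7/24) = 5/12;  -(35/288)·log₂(5/12) = 0.1535
  (A=0,B=2): P(A|B) = (5/72)/(1/6) = 5/12;  -(5/72)·log₂(5/12) = 0.0877
  (A=1,B=0): P(A|B) = (91/288)/(13/24) = 7/12;  -(91/288)·log₂(7/12) = 0.2457
  (A=1,B=1): P(A|B) = (49/288)/(7/24) = 7/12;  -(49/288)·log₂(7/12) = 0.1323
  (A=1,B=2): P(A|B) = (7/72)/(1/6) = 7/12;  -(7/72)·log₂(7/12) = 0.0756
H(A|B) = 0.2851 + 0.1535 + 0.0877 + 0.2457 + 0.1323 + 0.0756
  = 0.9799 bits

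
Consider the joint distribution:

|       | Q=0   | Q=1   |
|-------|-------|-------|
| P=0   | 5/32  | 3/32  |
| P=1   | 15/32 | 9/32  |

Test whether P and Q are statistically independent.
Marginal P(P) (row sums):
  P(P=0) = 5/32 + 3/32 = 1/4
  P(P=1) = 15/32 + 9/32 = 3/4
Marginal P(Q) (column sums):
  P(Q=0) = 5/32 + 15/32 = 5/8
  P(Q=1) = 3/32 + 9/32 = 3/8

P and Q are independent iff P(P=i,Q=j) = P(P=i)·P(Q=j) for every cell.
  P(P=0)·P(Q=0) = 1/4 × 5/8 = 5/32 = P(P=0,Q=0) ✓
  P(P=0)·P(Q=1) = 1/4 × 3/8 = 3/32 = P(P=0,Q=1) ✓
  P(P=1)·P(Q=0) = 3/4 × 5/8 = 15/32 = P(P=1,Q=0) ✓
  P(P=1)·P(Q=1) = 3/4 × 3/8 = 9/32 = P(P=1,Q=1) ✓

Yes, P and Q are independent: every cell factors, so I(P;Q) = 0 bits.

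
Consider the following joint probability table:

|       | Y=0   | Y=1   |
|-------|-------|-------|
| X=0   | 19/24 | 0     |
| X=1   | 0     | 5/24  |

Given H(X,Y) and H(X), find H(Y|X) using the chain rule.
From the chain rule: H(X,Y) = H(X) + H(Y|X)
Therefore: H(Y|X) = H(X,Y) - H(X)

H(X,Y) = -[(19/24)·log₂(19/24) + (5/24)·log₂(5/24)]
  = 0.2668 + 0.4715
  = 0.7383 bits
Marginal P(X) (row sums):
  P(X=0) = 19/24 + 0 = 19/24
  P(X=1) = 0 + 5/24 = 5/24
H(X) = -[(19/24)·log₂(19/24) + (5/24)·log₂(5/24)]
  = 0.2668 + 0.4715
  = 0.7383 bits

H(Y|X) = 0.7383 - 0.7383 = 0.0000 bits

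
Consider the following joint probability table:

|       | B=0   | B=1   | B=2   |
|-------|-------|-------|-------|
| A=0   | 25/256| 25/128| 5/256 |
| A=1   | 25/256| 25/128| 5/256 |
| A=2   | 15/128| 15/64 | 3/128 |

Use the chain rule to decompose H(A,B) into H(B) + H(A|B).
By the chain rule: H(A,B) = H(B) + H(A|B)

Marginal P(B) (column sums):
  P(B=0) = 25/256 + 25/256 + 15/128 = 5/16
  P(B=1) = 25/128 + 25/128 + 15/64 = 5/8
  P(B=2) = 5/256 + 5/256 + 3/128 = 1/16
H(B) = -[(5/16)·log₂(5/16) + (5/8)·log₂(5/8) + (1/16)·log₂(1/16)]
  = 0.5244 + 0.4238 + 0.2500
  = 1.1982 bits
H(A|B) = -Σ P(A,B)·log₂ P(A|B), where P(A|B) = P(A,B) / P(B)
  (A=0,B=0): P(A|B) = (25/256)/(5/16) = 5/16;  -(25/256)·log₂(5/16) = 0.1639
  (A=0,B=1): P(A|B) = (25/128)/(5/8) = 5/16;  -(25/128)·log₂(5/16) = 0.3277
  (A=0,B=2): P(A|B) = (5/256)/(1/16) = 5/16;  -(5/256)·log₂(5/16) = 0.0328
  (A=1,B=0): P(A|B) = (25/256)/(5/16) = 5/16;  -(25/256)·log₂(5/16) = 0.1639
  (A=1,B=1): P(A|B) = (25/128)/(5/8) = 5/16;  -(25/128)·log₂(5/16) = 0.3277
  (A=1,B=2): P(A|B) = (5/256)/(1/16) = 5/16;  -(5/256)·log₂(5/16) = 0.0328
  (A=2,B=0): P(A|B) = (15/128)/(5/16) = 3/8;  -(15/128)·log₂(3/8) = 0.1658
  (A=2,B=1): P(A|B) = (15/64)/(5/8) = 3/8;  -(15/64)·log₂(3/8) = 0.3316
  (A=2,B=2): P(A|B) = (3/128)/(1/16) = 3/8;  -(3/128)·log₂(3/8) = 0.0332
H(A|B) = 0.1639 + 0.3277 + 0.0328 + 0.1639 + 0.3277 + 0.0328 + 0.1658 + 0.3316 + 0.0332
  = 1.5794 bits

H(A,B) = H(B) + H(A|B) = 1.1982 + 1.5794 = 2.7776 bits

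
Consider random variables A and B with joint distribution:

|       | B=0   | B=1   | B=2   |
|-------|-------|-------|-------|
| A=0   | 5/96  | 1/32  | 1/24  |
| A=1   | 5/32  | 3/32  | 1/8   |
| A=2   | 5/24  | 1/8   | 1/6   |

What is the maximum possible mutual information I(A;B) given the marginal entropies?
The upper bound on mutual information is I(A;B) ≤ min(H(A), H(B)).

Marginal P(A) (row sums):
  P(A=0) = 5/96 + 1/32 + 1/24 = 1/8
  P(A=1) = 5/32 + 3/32 + 1/8 = 3/8
  P(A=2) = 5/24 + 1/8 + 1/6 = 1/2
Marginal P(B) (column sums):
  P(B=0) = 5/96 + 5/32 + 5/24 = 5/12
  P(B=1) = 1/32 + 3/32 + 1/8 = 1/4
  P(B=2) = 1/24 + 1/8 + 1/6 = 1/3

H(A) = -[(1/8)·log₂(1/8) + (3/8)·log₂(3/8) + (1/2)·log₂(1/2)]
  = 0.3750 + 0.5306 + 0.5000
  = 1.4056 bits
H(B) = -[(5/12)·log₂(5/12) + (1/4)·log₂(1/4) + (1/3)·log₂(1/3)]
  = 0.5263 + 0.5000 + 0.5283
  = 1.5546 bits

Maximum possible I(A;B) = min(1.4056, 1.5546) = 1.4056 bits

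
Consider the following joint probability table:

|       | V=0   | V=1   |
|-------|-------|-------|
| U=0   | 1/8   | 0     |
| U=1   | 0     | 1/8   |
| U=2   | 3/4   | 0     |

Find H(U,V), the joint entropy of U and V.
H(U,V) = -Σ P(U,V) log₂ P(U,V), summed over the non-zero cells:
H(U,V) = -[(1/8)·log₂(1/8) + (1/8)·log₂(1/8) + (3/4)·log₂(3/4)]
  = 0.3750 + 0.3750 + 0.3113
  = 1.0613 bits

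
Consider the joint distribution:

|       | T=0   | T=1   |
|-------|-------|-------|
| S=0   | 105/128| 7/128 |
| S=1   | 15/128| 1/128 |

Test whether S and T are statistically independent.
Marginal P(S) (row sums):
  P(S=0) = 105/128 + 7/128 = 7/8
  P(S=1) = 15/128 + 1/128 = 1/8
Marginal P(T) (column sums):
  P(T=0) = 105/128 + 15/128 = 15/16
  P(T=1) = 7/128 + 1/128 = 1/16

S and T are independent iff P(S=i,T=j) = P(S=i)·P(T=j) for every cell.
  P(S=0)·P(T=0) = 7/8 × 15/16 = 105/128 = P(S=0,T=0) ✓
  P(S=0)·P(T=1) = 7/8 × 1/16 = 7/128 = P(S=0,T=1) ✓
  P(S=1)·P(T=0) = 1/8 × 15/16 = 15/128 = P(S=1,T=0) ✓
  P(S=1)·P(T=1) = 1/8 × 1/16 = 1/128 = P(S=1,T=1) ✓

Yes, S and T are independent: every cell factors, so I(S;T) = 0 bits.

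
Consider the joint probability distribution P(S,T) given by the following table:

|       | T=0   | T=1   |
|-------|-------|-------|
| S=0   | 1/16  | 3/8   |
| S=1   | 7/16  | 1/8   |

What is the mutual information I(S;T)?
Marginal P(S) (row sums):
  P(S=0) = 1/16 + 3/8 = 7/16
  P(S=1) = 7/16 + 1/8 = 9/16
Marginal P(T) (column sums):
  P(T=0) = 1/16 + 7/16 = 1/2
  P(T=1) = 3/8 + 1/8 = 1/2

H(S) = -[(7/16)·log₂(7/16) + (9/16)·log₂(9/16)]
  = 0.5218 + 0.4669
  = 0.9887 bits
H(T) = -[(1/2)·log₂(1/2) + (1/2)·log₂(1/2)]
  = 0.5000 + 0.5000
  = 1.0000 bits
H(S,T) = -[(1/16)·log₂(1/16) + (3/8)·log₂(3/8) + (7/16)·log₂(7/16) + (1/8)·log₂(1/8)]
  = 0.2500 + 0.5306 + 0.5218 + 0.3750
  = 1.6774 bits

I(S;T) = H(S) + H(T) - H(S,T)
  = 0.9887 + 1.0000 - 1.6774
  = 0.3113 bits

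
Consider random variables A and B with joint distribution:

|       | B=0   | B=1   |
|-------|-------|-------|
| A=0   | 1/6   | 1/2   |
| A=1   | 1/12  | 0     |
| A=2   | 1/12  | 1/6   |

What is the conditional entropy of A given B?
Marginal P(B) (column sums):
  P(B=0) = 1/6 + 1/12 + 1/12 = 1/3
  P(B=1) = 1/2 + 0 + 1/6 = 2/3

H(A|B) = -Σ P(A,B)·log₂ P(A|B), where P(A|B) = P(A,B) / P(B)
  (cells with P(A,B) = 0 contribute 0)
  (A=0,B=0): P(A|B) = (1/6)/(1/3) = 1/2;  -(1/6)·log₂(1/2) = 0.1667
  (A=0,B=1): P(A|B) = (1/2)/(2/3) = 3/4;  -(1/2)·log₂(3/4) = 0.2075
  (A=1,B=0): P(A|B) = (1/12)/(1/3) = 1/4;  -(1/12)·log₂(1/4) = 0.1667
  (A=2,B=0): P(A|B) = (1/12)/(1/3) = 1/4;  -(1/12)·log₂(1/4) = 0.1667
  (A=2,B=1): P(A|B) = (1/6)/(2/3) = 1/4;  -(1/6)·log₂(1/4) = 0.3333
H(A|B) = 0.1667 + 0.2075 + 0.1667 + 0.1667 + 0.3333
  = 1.0409 bits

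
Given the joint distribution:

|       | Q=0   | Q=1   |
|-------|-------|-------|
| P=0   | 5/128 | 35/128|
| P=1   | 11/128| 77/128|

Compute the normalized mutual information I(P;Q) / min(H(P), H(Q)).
Marginal P(P) (row sums):
  P(P=0) = 5/128 + 35/128 = 5/16
  P(P=1) = 11/128 + 77/128 = 11/16
Marginal P(Q) (column sums):
  P(Q=0) = 5/128 + 11/128 = 1/8
  P(Q=1) = 35/128 + 77/128 = 7/8

H(P) = -[(5/16)·log₂(5/16) + (11/16)·log₂(11/16)]
  = 0.5244 + 0.3716
  = 0.8960 bits
H(Q) = -[(1/8)·log₂(1/8) + (7/8)·log₂(7/8)]
  = 0.3750 + 0.1686
  = 0.5436 bits
H(P,Q) = -[(5/128)·log₂(5/128) + (35/128)·log₂(35/128) + (11/128)·log₂(11/128) + (77/128)·log₂(77/128)]
  = 0.1827 + 0.5115 + 0.3043 + 0.4411
  = 1.4396 bits

I(P;Q) = H(P) + H(Q) - H(P,Q)
  = 0.8960 + 0.5436 - 1.4396
  = 0.0000 bits

min(H(P), H(Q)) = min(0.8960, 0.5436) = 0.5436 bits
Normalized MI = 0.0000 / 0.5436 = 0.0000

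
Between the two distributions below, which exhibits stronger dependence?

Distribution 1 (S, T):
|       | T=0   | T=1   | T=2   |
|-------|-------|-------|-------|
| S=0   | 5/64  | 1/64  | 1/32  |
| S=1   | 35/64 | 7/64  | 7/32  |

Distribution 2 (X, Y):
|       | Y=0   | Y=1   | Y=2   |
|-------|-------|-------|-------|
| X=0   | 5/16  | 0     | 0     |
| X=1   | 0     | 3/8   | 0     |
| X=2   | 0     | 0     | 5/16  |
Distribution 1 (S, T):
Marginal P(S) (row sums):
  P(S=0) = 5/64 + 1/64 + 1/32 = 1/8
  P(S=1) = 35/64 + 7/64 + 7/32 = 7/8
Marginal P(T) (column sums):
  P(T=0) = 5/64 + 35/64 = 5/8
  P(T=1) = 1/64 + 7/64 = 1/8
  P(T=2) = 1/32 + 7/32 = 1/4

H(S) = -[(1/8)·log₂(1/8) + (7/8)·log₂(7/8)]
  = 0.3750 + 0.1686
  = 0.5436 bits
H(T) = -[(5/8)·log₂(5/8) + (1/8)·log₂(1/8) + (1/4)·log₂(1/4)]
  = 0.4238 + 0.3750 + 0.5000
  = 1.2988 bits
H(S,T) = -[(5/64)·log₂(5/64) + (1/64)·log₂(1/64) + (1/32)·log₂(1/32) + (35/64)·log₂(35/64) + (7/64)·log₂(7/64) + (7/32)·log₂(7/32)]
  = 0.2873 + 0.0938 + 0.1563 + 0.4762 + 0.3492 + 0.4796
  = 1.8424 bits

I(S;T) = H(S) + H(T) - H(S,T)
  = 0.5436 + 1.2988 - 1.8424
  = 0.0000 bits

Distribution 2 (X, Y):
Marginal P(X) (row sums):
  P(X=0) = 5/16 + 0 + 0 = 5/16
  P(X=1) = 0 + 3/8 + 0 = 3/8
  P(X=2) = 0 + 0 + 5/16 = 5/16
Marginal P(Y) (column sums):
  P(Y=0) = 5/16 + 0 + 0 = 5/16
  P(Y=1) = 0 + 3/8 + 0 = 3/8
  P(Y=2) = 0 + 0 + 5/16 = 5/16

H(X) = -[(5/16)·log₂(5/16) + (3/8)·log₂(3/8) + (5/16)·log₂(5/16)]
  = 0.5244 + 0.5306 + 0.5244
  = 1.5794 bits
H(Y) = -[(5/16)·log₂(5/16) + (3/8)·log₂(3/8) + (5/16)·log₂(5/16)]
  = 0.5244 + 0.5306 + 0.5244
  = 1.5794 bits
H(X,Y) = -[(5/16)·log₂(5/16) + (3/8)·log₂(3/8) + (5/16)·log₂(5/16)]
  = 0.5244 + 0.5306 + 0.5244
  = 1.5794 bits

I(X;Y) = H(X) + H(Y) - H(X,Y)
  = 1.5794 + 1.5794 - 1.5794
  = 1.5794 bits

I(X;Y) = 1.5794 bits > I(S;T) = 0.0000 bits, so (X, Y) has the higher mutual information (stronger dependence).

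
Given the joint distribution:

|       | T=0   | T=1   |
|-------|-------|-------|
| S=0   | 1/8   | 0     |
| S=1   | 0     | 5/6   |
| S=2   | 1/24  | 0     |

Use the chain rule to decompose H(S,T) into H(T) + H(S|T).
By the chain rule: H(S,T) = H(T) + H(S|T)

Marginal P(T) (column sums):
  P(T=0) = 1/8 + 0 + 1/24 = 1/6
  P(T=1) = 0 + 5/6 + 0 = 5/6
H(T) = -[(1/6)·log₂(1/6) + (5/6)·log₂(5/6)]
  = 0.4308 + 0.2192
  = 0.6500 bits
H(S|T) = -Σ P(S,T)·log₂ P(S|T), where P(S|T) = P(S,T) / P(T)
  (cells with P(S,T) = 0 contribute 0)
  (S=0,T=0): P(S|T) = (1/8)/(1/6) = 3/4;  -(1/8)·log₂(3/4) = 0.0519
  (S=1,T=1): P(S|T) = (5/6)/(5/6) = 1;  -(5/6)·log₂(1) = 0.0000
  (S=2,T=0): P(S|T) = (1/24)/(1/6) = 1/4;  -(1/24)·log₂(1/4) = 0.0833
H(S|T) = 0.0519 + 0.0000 + 0.0833
  = 0.1352 bits

H(S,T) = H(T) + H(S|T) = 0.6500 + 0.1352 = 0.7852 bits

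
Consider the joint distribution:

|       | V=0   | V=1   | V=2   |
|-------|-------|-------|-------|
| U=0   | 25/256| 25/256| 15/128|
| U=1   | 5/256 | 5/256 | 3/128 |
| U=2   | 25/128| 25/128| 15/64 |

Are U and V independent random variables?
Marginal P(U) (row sums):
  P(U=0) = 25/256 + 25/256 + 15/128 = 5/16
  P(U=1) = 5/256 + 5/256 + 3/128 = 1/16
  P(U=2) = 25/128 + 25/128 + 15/64 = 5/8
Marginal P(V) (column sums):
  P(V=0) = 25/256 + 5/256 + 25/128 = 5/16
  P(V=1) = 25/256 + 5/256 + 25/128 = 5/16
  P(V=2) = 15/128 + 3/128 + 15/64 = 3/8

U and V are independent iff P(U=i,V=j) = P(U=i)·P(V=j) for every cell.
  P(U=0)·P(V=0) = 5/16 × 5/16 = 25/256 = P(U=0,V=0) ✓
  P(U=0)·P(V=1) = 5/16 × 5/16 = 25/256 = P(U=0,V=1) ✓
  P(U=0)·P(V=2) = 5/16 × 3/8 = 15/128 = P(U=0,V=2) ✓
  P(U=1)·P(V=0) = 1/16 × 5/16 = 5/256 = P(U=1,V=0) ✓
  P(U=1)·P(V=1) = 1/16 × 5/16 = 5/256 = P(U=1,V=1) ✓
  P(U=1)·P(V=2) = 1/16 × 3/8 = 3/128 = P(U=1,V=2) ✓
  P(U=2)·P(V=0) = 5/8 × 5/16 = 25/128 = P(U=2,V=0) ✓
  P(U=2)·P(V=1) = 5/8 × 5/16 = 25/128 = P(U=2,V=1) ✓
  P(U=2)·P(V=2) = 5/8 × 3/8 = 15/64 = P(U=2,V=2) ✓

Yes, U and V are independent: every cell factors, so I(U;V) = 0 bits.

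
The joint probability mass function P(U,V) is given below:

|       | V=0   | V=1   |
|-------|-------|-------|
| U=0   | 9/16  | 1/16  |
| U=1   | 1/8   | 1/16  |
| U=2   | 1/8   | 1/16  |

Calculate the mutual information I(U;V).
Marginal P(U) (row sums):
  P(U=0) = 9/16 + 1/16 = 5/8
  P(U=1) = 1/8 + 1/16 = 3/16
  P(U=2) = 1/8 + 1/16 = 3/16
Marginal P(V) (column sums):
  P(V=0) = 9/16 + 1/8 + 1/8 = 13/16
  P(V=1) = 1/16 + 1/16 + 1/16 = 3/16

H(U) = -[(5/8)·log₂(5/8) + (3/16)·log₂(3/16) + (3/16)·log₂(3/16)]
  = 0.4238 + 0.4528 + 0.4528
  = 1.3294 bits
H(V) = -[(13/16)·log₂(13/16) + (3/16)·log₂(3/16)]
  = 0.2434 + 0.4528
  = 0.6962 bits
H(U,V) = -[(9/16)·log₂(9/16) + (1/16)·log₂(1/16) + (1/8)·log₂(1/8) + (1/16)·log₂(1/16) + (1/8)·log₂(1/8) + (1/16)·log₂(1/16)]
  = 0.4669 + 0.2500 + 0.3750 + 0.2500 + 0.3750 + 0.2500
  = 1.9669 bits

I(U;V) = H(U) + H(V) - H(U,V)
  = 1.3294 + 0.6962 - 1.9669
  = 0.0587 bits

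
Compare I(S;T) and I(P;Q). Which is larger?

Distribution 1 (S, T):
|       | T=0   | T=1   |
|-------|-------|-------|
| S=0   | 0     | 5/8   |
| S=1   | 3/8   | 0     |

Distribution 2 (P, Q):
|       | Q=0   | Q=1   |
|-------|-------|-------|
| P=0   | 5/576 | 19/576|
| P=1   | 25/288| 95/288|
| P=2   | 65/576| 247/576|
Distribution 1 (S, T):
Marginal P(S) (row sums):
  P(S=0) = 0 + 5/8 = 5/8
  P(S=1) = 3/8 + 0 = 3/8
Marginal P(T) (column sums):
  P(T=0) = 0 + 3/8 = 3/8
  P(T=1) = 5/8 + 0 = 5/8

H(S) = -[(5/8)·log₂(5/8) + (3/8)·log₂(3/8)]
  = 0.4238 + 0.5306
  = 0.9544 bits
H(T) = -[(3/8)·log₂(3/8) + (5/8)·log₂(5/8)]
  = 0.5306 + 0.4238
  = 0.9544 bits
H(S,T) = -[(5/8)·log₂(5/8) + (3/8)·log₂(3/8)]
  = 0.4238 + 0.5306
  = 0.9544 bits

I(S;T) = H(S) + H(T) - H(S,T)
  = 0.9544 + 0.9544 - 0.9544
  = 0.9544 bits

Distribution 2 (P, Q):
Marginal P(P) (row sums):
  P(P=0) = 5/576 + 19/576 = 1/24
  P(P=1) = 25/288 + 95/288 = 5/12
  P(P=2) = 65/576 + 247/576 = 13/24
Marginal P(Q) (column sums):
  P(Q=0) = 5/576 + 25/288 + 65/576 = 5/24
  P(Q=1) = 19/576 + 95/288 + 247/576 = 19/24

H(P) = -[(1/24)·log₂(1/24) + (5/12)·log₂(5/12) + (13/24)·log₂(13/24)]
  = 0.1910 + 0.5263 + 0.4791
  = 1.1964 bits
H(Q) = -[(5/24)·log₂(5/24) + (19/24)·log₂(19/24)]
  = 0.4715 + 0.2668
  = 0.7383 bits
H(P,Q) = -[(5/576)·log₂(5/576) + (19/576)·log₂(19/576) + (25/288)·log₂(25/288) + (95/288)·log₂(95/288) + (65/576)·log₂(65/576) + (247/576)·log₂(247/576)]
  = 0.0594 + 0.1624 + 0.3061 + 0.5278 + 0.3552 + 0.5238
  = 1.9347 bits

I(P;Q) = H(P) + H(Q) - H(P,Q)
  = 1.1964 + 0.7383 - 1.9347
  = 0.0000 bits

I(S;T) = 0.9544 bits > I(P;Q) = 0.0000 bits, so (S, T) has the higher mutual information (stronger dependence).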